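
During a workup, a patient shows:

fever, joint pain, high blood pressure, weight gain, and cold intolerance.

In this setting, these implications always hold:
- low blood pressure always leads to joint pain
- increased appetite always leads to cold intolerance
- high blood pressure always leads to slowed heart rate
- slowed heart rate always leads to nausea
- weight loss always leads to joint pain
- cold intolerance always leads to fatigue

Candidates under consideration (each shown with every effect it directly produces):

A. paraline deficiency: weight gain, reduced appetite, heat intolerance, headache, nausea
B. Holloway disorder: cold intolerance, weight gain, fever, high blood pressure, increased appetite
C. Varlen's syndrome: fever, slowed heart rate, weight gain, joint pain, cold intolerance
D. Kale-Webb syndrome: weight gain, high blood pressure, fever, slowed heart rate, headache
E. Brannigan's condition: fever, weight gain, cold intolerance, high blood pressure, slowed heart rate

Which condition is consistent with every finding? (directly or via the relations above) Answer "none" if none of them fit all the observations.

Testing each hypothesis:
(A) paraline deficiency — fails on fever, joint pain, high blood pressure, cold intolerance (predicts heat intolerance, not cold intolerance)
(B) Holloway disorder — does not account for joint pain
(C) Varlen's syndrome — fever yes; joint pain yes; high blood pressure NO; weight gain yes; cold intolerance yes
(D) Kale-Webb syndrome — does not account for joint pain, cold intolerance
(E) Brannigan's condition — does not account for joint pain
No candidate is consistent with all observations.

none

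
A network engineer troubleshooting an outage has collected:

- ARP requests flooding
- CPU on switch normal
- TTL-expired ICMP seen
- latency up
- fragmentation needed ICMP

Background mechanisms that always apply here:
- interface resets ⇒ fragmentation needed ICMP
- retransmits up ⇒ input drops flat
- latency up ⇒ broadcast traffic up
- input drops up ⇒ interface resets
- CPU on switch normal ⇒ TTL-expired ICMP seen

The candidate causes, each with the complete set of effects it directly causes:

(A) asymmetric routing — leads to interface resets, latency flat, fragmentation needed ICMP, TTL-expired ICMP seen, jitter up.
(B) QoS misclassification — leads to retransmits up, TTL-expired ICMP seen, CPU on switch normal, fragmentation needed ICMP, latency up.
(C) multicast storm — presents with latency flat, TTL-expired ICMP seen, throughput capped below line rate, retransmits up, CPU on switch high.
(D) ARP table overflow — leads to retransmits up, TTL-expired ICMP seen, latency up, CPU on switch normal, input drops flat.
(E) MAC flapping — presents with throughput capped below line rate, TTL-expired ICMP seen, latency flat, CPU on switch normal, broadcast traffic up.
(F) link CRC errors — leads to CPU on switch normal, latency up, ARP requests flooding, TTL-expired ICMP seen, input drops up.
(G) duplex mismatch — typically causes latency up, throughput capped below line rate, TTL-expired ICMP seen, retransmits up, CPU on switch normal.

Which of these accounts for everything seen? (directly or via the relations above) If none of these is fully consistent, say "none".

F

Checking each candidate against the observations:
(A) asymmetric routing — ARP requests flooding ✗; CPU on switch normal ✗; TTL-expired ICMP seen ✓; latency up ✗; fragmentation needed ICMP ✓
(B) QoS misclassification — does not account for ARP requests flooding
(C) multicast storm — fails on ARP requests flooding, CPU on switch normal, latency up, fragmentation needed ICMP (predicts CPU on switch high, not CPU on switch normal; predicts latency flat, not latency up)
(D) ARP table overflow — ARP requests flooding ✗; CPU on switch normal ✓; TTL-expired ICMP seen ✓; latency up ✓; fragmentation needed ICMP ✗
(E) MAC flapping — ARP requests flooding ✗; CPU on switch normal ✓; TTL-expired ICMP seen ✓; latency up ✗; fragmentation needed ICMP ✗
(F) link CRC errors — accounts for every observation (fragmentation needed ICMP by input drops up → interface resets → fragmentation needed ICMP)
(G) duplex mismatch — ARP requests flooding ✗; CPU on switch normal ✓; TTL-expired ICMP seen ✓; latency up ✓; fragmentation needed ICMP ✗
(F) alone accounts for all the evidence.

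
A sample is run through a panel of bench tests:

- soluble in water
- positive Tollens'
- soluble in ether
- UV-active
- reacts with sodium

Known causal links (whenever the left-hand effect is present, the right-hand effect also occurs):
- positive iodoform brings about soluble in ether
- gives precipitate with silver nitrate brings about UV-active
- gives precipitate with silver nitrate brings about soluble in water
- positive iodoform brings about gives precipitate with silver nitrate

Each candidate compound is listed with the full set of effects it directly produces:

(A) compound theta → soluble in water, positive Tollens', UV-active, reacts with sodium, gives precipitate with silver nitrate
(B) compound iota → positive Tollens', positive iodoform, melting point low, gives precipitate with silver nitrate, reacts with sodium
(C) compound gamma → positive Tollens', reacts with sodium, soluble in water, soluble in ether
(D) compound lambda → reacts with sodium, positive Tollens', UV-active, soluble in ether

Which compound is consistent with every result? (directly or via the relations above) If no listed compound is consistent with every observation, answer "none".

B

Checking each candidate against the observations:
(A) compound theta — soluble in water +; positive Tollens' +; soluble in ether -; UV-active +; reacts with sodium +
(B) compound iota — soluble in water + (via gives precipitate with silver nitrate → soluble in water); positive Tollens' +; soluble in ether + (via positive iodoform → soluble in ether); UV-active + (via gives precipitate with silver nitrate → UV-active); reacts with sodium +
(C) compound gamma — soluble in water +; positive Tollens' +; soluble in ether +; UV-active -; reacts with sodium +
(D) compound lambda — soluble in water -; positive Tollens' +; soluble in ether +; UV-active +; reacts with sodium +
Only (B) is consistent with every observation.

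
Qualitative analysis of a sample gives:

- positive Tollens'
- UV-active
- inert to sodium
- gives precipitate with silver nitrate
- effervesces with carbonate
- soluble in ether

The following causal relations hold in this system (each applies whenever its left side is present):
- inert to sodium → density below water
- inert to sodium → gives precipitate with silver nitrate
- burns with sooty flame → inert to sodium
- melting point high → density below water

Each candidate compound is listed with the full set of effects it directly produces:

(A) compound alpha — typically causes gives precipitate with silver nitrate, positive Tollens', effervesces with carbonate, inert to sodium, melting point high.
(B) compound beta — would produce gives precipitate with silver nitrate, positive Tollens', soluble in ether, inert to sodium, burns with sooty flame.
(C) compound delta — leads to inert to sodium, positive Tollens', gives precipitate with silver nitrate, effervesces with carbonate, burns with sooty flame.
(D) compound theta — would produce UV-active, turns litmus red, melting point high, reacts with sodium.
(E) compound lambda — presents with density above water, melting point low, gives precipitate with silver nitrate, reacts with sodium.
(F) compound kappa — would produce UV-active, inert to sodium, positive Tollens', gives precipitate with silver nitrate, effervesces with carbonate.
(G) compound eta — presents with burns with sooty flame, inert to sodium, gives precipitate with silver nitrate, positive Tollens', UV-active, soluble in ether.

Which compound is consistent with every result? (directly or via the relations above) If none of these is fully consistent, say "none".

Checking each candidate against the observations:
(A) compound alpha — positive Tollens' +; UV-active -; inert to sodium +; gives precipitate with silver nitrate +; effervesces with carbonate +; soluble in ether -
(B) compound beta — does not account for UV-active, effervesces with carbonate
(C) compound delta — positive Tollens' +; UV-active -; inert to sodium +; gives precipitate with silver nitrate +; effervesces with carbonate +; soluble in ether -
(D) compound theta — positive Tollens' -; UV-active +; inert to sodium -; gives precipitate with silver nitrate -; effervesces with carbonate -; soluble in ether -
(E) compound lambda — positive Tollens' -; UV-active -; inert to sodium -; gives precipitate with silver nitrate +; effervesces with carbonate -; soluble in ether -
(F) compound kappa — positive Tollens' +; UV-active +; inert to sodium +; gives precipitate with silver nitrate +; effervesces with carbonate +; soluble in ether -
(G) compound eta — positive Tollens' +; UV-active +; inert to sodium +; gives precipitate with silver nitrate +; effervesces with carbonate -; soluble in ether +
Every candidate fails on at least one observation.

none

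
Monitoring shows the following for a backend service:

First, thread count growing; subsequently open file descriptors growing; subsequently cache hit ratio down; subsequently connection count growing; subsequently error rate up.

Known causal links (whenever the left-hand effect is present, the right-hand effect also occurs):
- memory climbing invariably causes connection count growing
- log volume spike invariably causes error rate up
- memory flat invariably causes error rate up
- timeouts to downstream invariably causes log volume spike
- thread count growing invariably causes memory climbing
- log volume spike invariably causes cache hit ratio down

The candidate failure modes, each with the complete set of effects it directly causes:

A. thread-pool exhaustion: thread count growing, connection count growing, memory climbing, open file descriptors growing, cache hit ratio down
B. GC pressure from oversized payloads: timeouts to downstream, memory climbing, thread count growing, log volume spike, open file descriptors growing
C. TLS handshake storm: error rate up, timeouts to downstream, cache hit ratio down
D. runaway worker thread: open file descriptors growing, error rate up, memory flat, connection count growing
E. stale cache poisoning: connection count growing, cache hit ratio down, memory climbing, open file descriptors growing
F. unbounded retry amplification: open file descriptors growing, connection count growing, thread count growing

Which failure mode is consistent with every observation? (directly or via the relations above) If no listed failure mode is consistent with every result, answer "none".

B

Per-candidate check:
(A) thread-pool exhaustion — thread count growing yes; open file descriptors growing yes; cache hit ratio down yes; connection count growing yes; error rate up NO
(B) GC pressure from oversized payloads — accounts for every observation (cache hit ratio down through log volume spike → cache hit ratio down)
(C) TLS handshake storm — does not account for thread count growing, open file descriptors growing, connection count growing
(D) runaway worker thread — thread count growing NO; open file descriptors growing yes; cache hit ratio down NO; connection count growing yes; error rate up yes
(E) stale cache poisoning — thread count growing NO; open file descriptors growing yes; cache hit ratio down yes; connection count growing yes; error rate up NO
(F) unbounded retry amplification — does not account for cache hit ratio down, error rate up
Only (B) is consistent with every observation.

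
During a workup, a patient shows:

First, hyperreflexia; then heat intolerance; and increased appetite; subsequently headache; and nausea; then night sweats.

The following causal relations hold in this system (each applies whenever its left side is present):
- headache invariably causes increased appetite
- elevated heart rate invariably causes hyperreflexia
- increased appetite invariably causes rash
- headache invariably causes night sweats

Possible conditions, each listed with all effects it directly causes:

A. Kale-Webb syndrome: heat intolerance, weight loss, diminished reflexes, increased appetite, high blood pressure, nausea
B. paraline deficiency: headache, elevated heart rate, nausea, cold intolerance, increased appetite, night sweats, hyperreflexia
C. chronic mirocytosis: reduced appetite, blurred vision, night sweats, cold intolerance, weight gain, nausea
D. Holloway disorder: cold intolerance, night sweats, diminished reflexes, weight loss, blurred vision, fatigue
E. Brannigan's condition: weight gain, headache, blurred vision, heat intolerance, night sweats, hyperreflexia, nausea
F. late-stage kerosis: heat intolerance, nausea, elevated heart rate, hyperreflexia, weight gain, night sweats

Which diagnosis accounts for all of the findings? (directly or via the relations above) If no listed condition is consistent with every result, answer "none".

E

Per-candidate check:
(A) Kale-Webb syndrome — hyperreflexia miss; heat intolerance match; increased appetite match; headache miss; nausea match; night sweats miss
(B) paraline deficiency — hyperreflexia match; heat intolerance miss; increased appetite match; headache match; nausea match; night sweats match
(C) chronic mirocytosis — hyperreflexia miss; heat intolerance miss; increased appetite miss; headache miss; nausea match; night sweats match
(D) Holloway disorder — fails on hyperreflexia, heat intolerance, increased appetite, headache, nausea (predicts diminished reflexes, not hyperreflexia; predicts cold intolerance, not heat intolerance)
(E) Brannigan's condition — hyperreflexia match; heat intolerance match; increased appetite match (via headache → increased appetite); headache match; nausea match; night sweats match
(F) late-stage kerosis — hyperreflexia match; heat intolerance match; increased appetite miss; headache miss; nausea match; night sweats match
Only (E) is consistent with every observation.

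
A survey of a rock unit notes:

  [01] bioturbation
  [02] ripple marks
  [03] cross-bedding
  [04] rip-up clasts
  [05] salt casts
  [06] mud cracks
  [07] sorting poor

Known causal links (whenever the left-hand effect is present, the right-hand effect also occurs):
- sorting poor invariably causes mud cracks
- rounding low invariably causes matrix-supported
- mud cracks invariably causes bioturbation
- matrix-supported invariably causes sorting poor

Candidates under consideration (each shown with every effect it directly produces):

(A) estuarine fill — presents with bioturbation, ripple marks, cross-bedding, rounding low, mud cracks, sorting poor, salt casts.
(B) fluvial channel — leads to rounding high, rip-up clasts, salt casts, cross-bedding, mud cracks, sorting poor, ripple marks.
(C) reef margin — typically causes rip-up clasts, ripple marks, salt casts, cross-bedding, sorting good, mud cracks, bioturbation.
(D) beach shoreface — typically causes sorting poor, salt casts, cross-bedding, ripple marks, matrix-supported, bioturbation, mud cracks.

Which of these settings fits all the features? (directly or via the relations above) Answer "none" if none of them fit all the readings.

B

For each candidate, compare predicted effects to what was observed:
(A) estuarine fill — bioturbation yes; ripple marks yes; cross-bedding yes; rip-up clasts NO; salt casts yes; mud cracks yes; sorting poor yes
(B) fluvial channel — bioturbation yes (by mud cracks → bioturbation); ripple marks yes; cross-bedding yes; rip-up clasts yes; salt casts yes; mud cracks yes; sorting poor yes
(C) reef margin — fails on sorting poor (predicts sorting good, not sorting poor)
(D) beach shoreface — bioturbation yes; ripple marks yes; cross-bedding yes; rip-up clasts NO; salt casts yes; mud cracks yes; sorting poor yes
(B) alone accounts for all the evidence.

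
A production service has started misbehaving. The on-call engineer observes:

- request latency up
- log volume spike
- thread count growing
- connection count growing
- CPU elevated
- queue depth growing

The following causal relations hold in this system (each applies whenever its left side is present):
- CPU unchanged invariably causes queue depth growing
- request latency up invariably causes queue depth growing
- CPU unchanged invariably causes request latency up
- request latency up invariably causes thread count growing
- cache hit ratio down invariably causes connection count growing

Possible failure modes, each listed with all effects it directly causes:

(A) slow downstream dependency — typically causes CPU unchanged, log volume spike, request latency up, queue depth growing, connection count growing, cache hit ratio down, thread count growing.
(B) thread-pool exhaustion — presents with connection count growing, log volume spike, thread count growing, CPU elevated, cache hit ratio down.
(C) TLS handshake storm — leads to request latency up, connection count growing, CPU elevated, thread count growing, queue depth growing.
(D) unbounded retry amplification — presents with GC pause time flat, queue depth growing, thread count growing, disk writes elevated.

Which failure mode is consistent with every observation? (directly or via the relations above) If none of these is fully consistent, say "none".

Checking each candidate against the observations:
(A) slow downstream dependency — fails on CPU elevated (predicts CPU unchanged, not CPU elevated)
(B) thread-pool exhaustion — does not account for request latency up, queue depth growing
(C) TLS handshake storm — request latency up match; log volume spike miss; thread count growing match; connection count growing match; CPU elevated match; queue depth growing match
(D) unbounded retry amplification — does not account for request latency up, log volume spike, connection count growing, CPU elevated
No candidate is consistent with all observations.

none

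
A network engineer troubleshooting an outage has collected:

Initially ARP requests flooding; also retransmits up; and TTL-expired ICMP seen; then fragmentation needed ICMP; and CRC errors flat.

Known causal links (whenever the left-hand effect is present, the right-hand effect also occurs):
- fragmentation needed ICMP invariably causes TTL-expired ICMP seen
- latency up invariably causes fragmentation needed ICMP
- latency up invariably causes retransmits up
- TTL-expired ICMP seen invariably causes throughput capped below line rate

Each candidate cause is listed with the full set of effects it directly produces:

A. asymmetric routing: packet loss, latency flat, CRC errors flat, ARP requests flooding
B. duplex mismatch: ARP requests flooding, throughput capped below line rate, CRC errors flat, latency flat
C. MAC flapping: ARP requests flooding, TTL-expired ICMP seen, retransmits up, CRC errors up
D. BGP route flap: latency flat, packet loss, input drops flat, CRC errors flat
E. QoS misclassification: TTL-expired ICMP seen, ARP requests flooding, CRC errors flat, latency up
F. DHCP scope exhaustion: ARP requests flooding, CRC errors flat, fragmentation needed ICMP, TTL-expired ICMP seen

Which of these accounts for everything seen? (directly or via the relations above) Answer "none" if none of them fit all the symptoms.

Checking each candidate against the observations:
(A) asymmetric routing — ARP requests flooding +; retransmits up -; TTL-expired ICMP seen -; fragmentation needed ICMP -; CRC errors flat +
(B) duplex mismatch — ARP requests flooding +; retransmits up -; TTL-expired ICMP seen -; fragmentation needed ICMP -; CRC errors flat +
(C) MAC flapping — ARP requests flooding +; retransmits up +; TTL-expired ICMP seen +; fragmentation needed ICMP -; CRC errors flat -
(D) BGP route flap — ARP requests flooding -; retransmits up -; TTL-expired ICMP seen -; fragmentation needed ICMP -; CRC errors flat +
(E) QoS misclassification — accounts for every observation (retransmits up via latency up → retransmits up)
(F) DHCP scope exhaustion — ARP requests flooding +; retransmits up -; TTL-expired ICMP seen +; fragmentation needed ICMP +; CRC errors flat +
Only (E) is consistent with every observation.

E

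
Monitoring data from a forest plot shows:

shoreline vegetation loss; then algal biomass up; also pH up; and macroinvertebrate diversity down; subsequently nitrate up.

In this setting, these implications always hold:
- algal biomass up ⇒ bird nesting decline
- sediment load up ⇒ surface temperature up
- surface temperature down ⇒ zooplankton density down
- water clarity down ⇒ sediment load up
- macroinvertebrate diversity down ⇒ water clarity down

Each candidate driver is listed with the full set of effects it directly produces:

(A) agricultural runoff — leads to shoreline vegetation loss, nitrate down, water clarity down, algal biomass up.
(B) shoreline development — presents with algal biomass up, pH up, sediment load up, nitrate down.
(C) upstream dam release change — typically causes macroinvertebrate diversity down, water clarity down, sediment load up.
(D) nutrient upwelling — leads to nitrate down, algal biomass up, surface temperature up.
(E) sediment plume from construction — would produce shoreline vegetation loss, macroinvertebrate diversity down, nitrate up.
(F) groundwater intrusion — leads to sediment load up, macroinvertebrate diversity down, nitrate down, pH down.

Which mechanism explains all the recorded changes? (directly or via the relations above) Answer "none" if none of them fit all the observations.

Per-candidate check:
(A) agricultural runoff — fails on pH up, macroinvertebrate diversity down, nitrate up (predicts nitrate down, not nitrate up)
(B) shoreline development — shoreline vegetation loss ✗; algal biomass up ✓; pH up ✓; macroinvertebrate diversity down ✗; nitrate up ✗
(C) upstream dam release change — does not account for shoreline vegetation loss, algal biomass up, pH up, nitrate up
(D) nutrient upwelling — shoreline vegetation loss ✗; algal biomass up ✓; pH up ✗; macroinvertebrate diversity down ✗; nitrate up ✗
(E) sediment plume from construction — does not account for algal biomass up, pH up
(F) groundwater intrusion — shoreline vegetation loss ✗; algal biomass up ✗; pH up ✗; macroinvertebrate diversity down ✓; nitrate up ✗
Every candidate fails on at least one observation.

none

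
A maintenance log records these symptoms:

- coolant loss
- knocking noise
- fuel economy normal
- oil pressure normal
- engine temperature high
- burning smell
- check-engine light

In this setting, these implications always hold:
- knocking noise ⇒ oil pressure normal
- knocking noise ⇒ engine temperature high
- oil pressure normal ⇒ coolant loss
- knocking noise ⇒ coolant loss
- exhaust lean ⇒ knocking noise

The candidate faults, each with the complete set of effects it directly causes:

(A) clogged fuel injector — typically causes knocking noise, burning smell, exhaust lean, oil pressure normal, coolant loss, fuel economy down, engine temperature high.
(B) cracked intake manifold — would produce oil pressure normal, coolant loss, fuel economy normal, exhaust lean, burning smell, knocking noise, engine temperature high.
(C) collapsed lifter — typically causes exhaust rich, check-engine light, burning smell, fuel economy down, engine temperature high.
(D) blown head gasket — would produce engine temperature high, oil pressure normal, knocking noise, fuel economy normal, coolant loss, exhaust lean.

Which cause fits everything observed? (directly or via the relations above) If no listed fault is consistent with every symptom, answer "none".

none

Per-candidate check:
(A) clogged fuel injector — coolant loss yes; knocking noise yes; fuel economy normal NO; oil pressure normal yes; engine temperature high yes; burning smell yes; check-engine light NO
(B) cracked intake manifold — does not account for check-engine light
(C) collapsed lifter — coolant loss NO; knocking noise NO; fuel economy normal NO; oil pressure normal NO; engine temperature high yes; burning smell yes; check-engine light yes
(D) blown head gasket — does not account for burning smell, check-engine light
No candidate is consistent with all observations.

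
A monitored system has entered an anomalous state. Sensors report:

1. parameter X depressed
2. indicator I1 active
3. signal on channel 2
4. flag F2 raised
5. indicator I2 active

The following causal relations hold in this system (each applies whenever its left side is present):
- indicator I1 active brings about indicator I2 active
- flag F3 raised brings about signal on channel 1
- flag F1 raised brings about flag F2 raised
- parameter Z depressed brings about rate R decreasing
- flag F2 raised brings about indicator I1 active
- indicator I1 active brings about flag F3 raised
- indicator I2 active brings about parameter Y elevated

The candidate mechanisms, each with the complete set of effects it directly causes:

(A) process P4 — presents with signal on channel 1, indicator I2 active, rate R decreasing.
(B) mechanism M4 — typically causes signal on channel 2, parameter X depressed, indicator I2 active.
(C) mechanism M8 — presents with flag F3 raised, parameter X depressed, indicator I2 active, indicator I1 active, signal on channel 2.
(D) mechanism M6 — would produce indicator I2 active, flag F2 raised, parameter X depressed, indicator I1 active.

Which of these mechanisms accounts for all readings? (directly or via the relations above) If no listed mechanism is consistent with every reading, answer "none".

none

For each candidate, compare predicted effects to what was observed:
(A) process P4 — parameter X depressed ✗; indicator I1 active ✗; signal on channel 2 ✗; flag F2 raised ✗; indicator I2 active ✓
(B) mechanism M4 — does not account for indicator I1 active, flag F2 raised
(C) mechanism M8 — does not account for flag F2 raised
(D) mechanism M6 — parameter X depressed ✓; indicator I1 active ✓; signal on channel 2 ✗; flag F2 raised ✓; indicator I2 active ✓
No candidate is consistent with all observations.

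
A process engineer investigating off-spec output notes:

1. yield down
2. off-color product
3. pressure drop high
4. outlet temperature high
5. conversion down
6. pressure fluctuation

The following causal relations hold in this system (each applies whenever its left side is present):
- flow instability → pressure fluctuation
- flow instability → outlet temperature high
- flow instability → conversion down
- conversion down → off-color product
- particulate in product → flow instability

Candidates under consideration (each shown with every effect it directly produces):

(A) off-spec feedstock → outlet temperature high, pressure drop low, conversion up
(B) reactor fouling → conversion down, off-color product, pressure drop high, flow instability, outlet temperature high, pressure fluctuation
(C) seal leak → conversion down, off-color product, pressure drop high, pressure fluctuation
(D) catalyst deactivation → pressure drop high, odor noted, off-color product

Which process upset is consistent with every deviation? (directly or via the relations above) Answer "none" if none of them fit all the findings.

Per-candidate check:
(A) off-spec feedstock — yield down ✗; off-color product ✗; pressure drop high ✗; outlet temperature high ✓; conversion down ✗; pressure fluctuation ✗
(B) reactor fouling — does not account for yield down
(C) seal leak — does not account for yield down, outlet temperature high
(D) catalyst deactivation — does not account for yield down, outlet temperature high, conversion down, pressure fluctuation
No candidate is consistent with all observations.

none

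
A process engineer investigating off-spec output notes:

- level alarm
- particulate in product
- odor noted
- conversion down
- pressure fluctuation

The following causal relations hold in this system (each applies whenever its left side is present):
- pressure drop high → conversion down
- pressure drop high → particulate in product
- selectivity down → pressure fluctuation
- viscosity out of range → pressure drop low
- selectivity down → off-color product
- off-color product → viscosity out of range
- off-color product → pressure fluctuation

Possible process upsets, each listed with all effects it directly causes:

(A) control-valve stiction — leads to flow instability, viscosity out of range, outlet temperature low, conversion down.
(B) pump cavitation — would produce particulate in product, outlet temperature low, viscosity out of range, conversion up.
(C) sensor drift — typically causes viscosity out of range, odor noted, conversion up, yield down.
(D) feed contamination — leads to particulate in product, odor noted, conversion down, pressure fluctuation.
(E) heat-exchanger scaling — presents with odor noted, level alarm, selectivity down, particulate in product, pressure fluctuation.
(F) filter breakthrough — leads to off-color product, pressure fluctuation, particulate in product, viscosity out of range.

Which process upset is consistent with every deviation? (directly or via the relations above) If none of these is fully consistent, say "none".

none

Checking each candidate against the observations:
(A) control-valve stiction — does not account for level alarm, particulate in product, odor noted, pressure fluctuation
(B) pump cavitation — fails on level alarm, odor noted, conversion down, pressure fluctuation (predicts conversion up, not conversion down)
(C) sensor drift — fails on level alarm, particulate in product, conversion down, pressure fluctuation (predicts conversion up, not conversion down)
(D) feed contamination — level alarm -; particulate in product +; odor noted +; conversion down +; pressure fluctuation +
(E) heat-exchanger scaling — level alarm +; particulate in product +; odor noted +; conversion down -; pressure fluctuation +
(F) filter breakthrough — level alarm -; particulate in product +; odor noted -; conversion down -; pressure fluctuation +
No candidate is consistent with all observations.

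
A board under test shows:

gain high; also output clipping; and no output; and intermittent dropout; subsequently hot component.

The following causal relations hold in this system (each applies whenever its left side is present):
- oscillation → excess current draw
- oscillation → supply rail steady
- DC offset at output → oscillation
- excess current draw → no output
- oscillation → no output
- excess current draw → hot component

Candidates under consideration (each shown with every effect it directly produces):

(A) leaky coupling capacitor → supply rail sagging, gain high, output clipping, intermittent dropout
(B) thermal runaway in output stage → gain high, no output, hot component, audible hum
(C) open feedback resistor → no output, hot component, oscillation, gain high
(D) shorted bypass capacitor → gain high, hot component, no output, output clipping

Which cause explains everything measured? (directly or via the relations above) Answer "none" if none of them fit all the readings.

Testing each hypothesis:
(A) leaky coupling capacitor — does not account for no output, hot component
(B) thermal runaway in output stage — does not account for output clipping, intermittent dropout
(C) open feedback resistor — does not account for output clipping, intermittent dropout
(D) shorted bypass capacitor — does not account for intermittent dropout
Every candidate fails on at least one observation.

none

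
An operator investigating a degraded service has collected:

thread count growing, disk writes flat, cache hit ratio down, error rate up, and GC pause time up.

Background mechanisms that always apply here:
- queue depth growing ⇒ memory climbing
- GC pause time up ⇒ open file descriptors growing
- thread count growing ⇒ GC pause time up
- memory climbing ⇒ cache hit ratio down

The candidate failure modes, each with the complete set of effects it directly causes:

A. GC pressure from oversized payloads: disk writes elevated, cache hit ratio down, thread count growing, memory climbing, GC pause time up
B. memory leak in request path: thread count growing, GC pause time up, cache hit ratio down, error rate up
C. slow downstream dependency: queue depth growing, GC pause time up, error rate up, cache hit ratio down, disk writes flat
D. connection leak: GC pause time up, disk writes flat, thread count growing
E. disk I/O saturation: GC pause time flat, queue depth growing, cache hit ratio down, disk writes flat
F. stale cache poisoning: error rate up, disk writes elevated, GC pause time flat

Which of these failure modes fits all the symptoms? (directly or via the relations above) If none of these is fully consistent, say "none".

For each candidate, compare predicted effects to what was observed:
(A) GC pressure from oversized payloads — fails on disk writes flat, error rate up (predicts disk writes elevated, not disk writes flat)
(B) memory leak in request path — does not account for disk writes flat
(C) slow downstream dependency — thread count growing -; disk writes flat +; cache hit ratio down +; error rate up +; GC pause time up +
(D) connection leak — thread count growing +; disk writes flat +; cache hit ratio down -; error rate up -; GC pause time up +
(E) disk I/O saturation — thread count growing -; disk writes flat +; cache hit ratio down +; error rate up -; GC pause time up -
(F) stale cache poisoning — thread count growing -; disk writes flat -; cache hit ratio down -; error rate up +; GC pause time up -
Every candidate fails on at least one observation.

none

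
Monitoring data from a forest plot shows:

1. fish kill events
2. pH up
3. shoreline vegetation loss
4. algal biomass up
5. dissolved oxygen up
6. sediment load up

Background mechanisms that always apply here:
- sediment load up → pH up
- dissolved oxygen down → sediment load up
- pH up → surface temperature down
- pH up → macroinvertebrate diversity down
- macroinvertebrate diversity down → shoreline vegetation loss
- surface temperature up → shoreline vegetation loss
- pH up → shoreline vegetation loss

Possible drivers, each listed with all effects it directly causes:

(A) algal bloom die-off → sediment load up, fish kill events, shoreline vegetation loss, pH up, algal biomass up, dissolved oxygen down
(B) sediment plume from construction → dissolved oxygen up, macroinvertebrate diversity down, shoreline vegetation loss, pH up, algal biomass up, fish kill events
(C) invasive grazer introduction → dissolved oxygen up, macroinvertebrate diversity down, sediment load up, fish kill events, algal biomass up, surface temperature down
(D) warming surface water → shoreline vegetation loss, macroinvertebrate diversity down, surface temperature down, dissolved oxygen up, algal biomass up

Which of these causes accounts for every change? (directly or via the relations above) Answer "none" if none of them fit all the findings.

Testing each hypothesis:
(A) algal bloom die-off — fish kill events ✓; pH up ✓; shoreline vegetation loss ✓; algal biomass up ✓; dissolved oxygen up ✗; sediment load up ✓
(B) sediment plume from construction — fish kill events ✓; pH up ✓; shoreline vegetation loss ✓; algal biomass up ✓; dissolved oxygen up ✓; sediment load up ✗
(C) invasive grazer introduction — fish kill events ✓; pH up ✓ (through sediment load up → pH up); shoreline vegetation loss ✓ (through macroinvertebrate diversity down → shoreline vegetation loss); algal biomass up ✓; dissolved oxygen up ✓; sediment load up ✓
(D) warming surface water — fish kill events ✗; pH up ✗; shoreline vegetation loss ✓; algal biomass up ✓; dissolved oxygen up ✓; sediment load up ✗
(C) alone accounts for all the evidence.

C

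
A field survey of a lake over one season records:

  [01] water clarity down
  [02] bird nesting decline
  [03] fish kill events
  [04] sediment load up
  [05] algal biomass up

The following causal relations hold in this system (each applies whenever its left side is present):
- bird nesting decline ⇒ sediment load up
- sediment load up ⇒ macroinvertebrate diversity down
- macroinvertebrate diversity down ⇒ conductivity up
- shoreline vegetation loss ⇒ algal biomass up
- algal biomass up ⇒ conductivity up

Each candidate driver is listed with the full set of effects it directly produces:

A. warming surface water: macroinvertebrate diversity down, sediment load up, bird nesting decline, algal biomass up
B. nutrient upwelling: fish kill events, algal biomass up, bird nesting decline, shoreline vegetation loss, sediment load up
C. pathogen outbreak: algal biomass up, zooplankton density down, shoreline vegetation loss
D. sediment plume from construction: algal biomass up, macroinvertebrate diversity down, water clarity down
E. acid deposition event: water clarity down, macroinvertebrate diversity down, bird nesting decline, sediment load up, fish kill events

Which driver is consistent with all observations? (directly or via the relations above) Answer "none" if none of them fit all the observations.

none

Testing each hypothesis:
(A) warming surface water — water clarity down miss; bird nesting decline match; fish kill events miss; sediment load up match; algal biomass up match
(B) nutrient upwelling — water clarity down miss; bird nesting decline match; fish kill events match; sediment load up match; algal biomass up match
(C) pathogen outbreak — water clarity down miss; bird nesting decline miss; fish kill events miss; sediment load up miss; algal biomass up match
(D) sediment plume from construction — water clarity down match; bird nesting decline miss; fish kill events miss; sediment load up miss; algal biomass up match
(E) acid deposition event — water clarity down match; bird nesting decline match; fish kill events match; sediment load up match; algal biomass up miss
None of the listed candidates fits everything.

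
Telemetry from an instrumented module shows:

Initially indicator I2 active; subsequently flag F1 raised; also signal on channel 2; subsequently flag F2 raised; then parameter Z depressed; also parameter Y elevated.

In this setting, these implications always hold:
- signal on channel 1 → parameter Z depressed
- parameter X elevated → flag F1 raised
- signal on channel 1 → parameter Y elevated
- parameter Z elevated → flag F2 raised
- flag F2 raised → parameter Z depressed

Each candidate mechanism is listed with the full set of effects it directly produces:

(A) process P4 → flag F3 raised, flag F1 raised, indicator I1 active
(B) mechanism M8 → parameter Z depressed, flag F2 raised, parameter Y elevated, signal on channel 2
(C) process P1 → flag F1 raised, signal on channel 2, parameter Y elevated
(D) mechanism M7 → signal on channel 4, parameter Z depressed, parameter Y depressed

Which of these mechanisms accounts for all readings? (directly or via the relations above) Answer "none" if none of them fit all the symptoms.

none

Per-candidate check:
(A) process P4 — indicator I2 active -; flag F1 raised +; signal on channel 2 -; flag F2 raised -; parameter Z depressed -; parameter Y elevated -
(B) mechanism M8 — does not account for indicator I2 active, flag F1 raised
(C) process P1 — indicator I2 active -; flag F1 raised +; signal on channel 2 +; flag F2 raised -; parameter Z depressed -; parameter Y elevated +
(D) mechanism M7 — indicator I2 active -; flag F1 raised -; signal on channel 2 -; flag F2 raised -; parameter Z depressed +; parameter Y elevated -
Every candidate fails on at least one observation.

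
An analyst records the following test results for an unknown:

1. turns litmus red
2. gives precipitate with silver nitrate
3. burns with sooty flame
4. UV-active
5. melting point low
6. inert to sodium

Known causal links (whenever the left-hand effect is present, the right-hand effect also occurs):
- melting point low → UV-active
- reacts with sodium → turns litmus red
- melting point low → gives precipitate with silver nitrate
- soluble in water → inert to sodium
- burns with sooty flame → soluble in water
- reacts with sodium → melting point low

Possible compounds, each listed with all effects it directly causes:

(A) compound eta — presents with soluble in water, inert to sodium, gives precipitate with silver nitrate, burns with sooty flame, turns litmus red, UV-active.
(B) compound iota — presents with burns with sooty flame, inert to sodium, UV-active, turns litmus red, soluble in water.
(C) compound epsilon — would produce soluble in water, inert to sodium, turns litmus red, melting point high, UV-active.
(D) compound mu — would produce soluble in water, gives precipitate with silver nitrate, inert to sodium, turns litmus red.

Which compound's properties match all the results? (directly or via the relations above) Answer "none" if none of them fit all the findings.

none

Per-candidate check:
(A) compound eta — does not account for melting point low
(B) compound iota — does not account for gives precipitate with silver nitrate, melting point low
(C) compound epsilon — turns litmus red +; gives precipitate with silver nitrate -; burns with sooty flame -; UV-active +; melting point low -; inert to sodium +
(D) compound mu — does not account for burns with sooty flame, UV-active, melting point low
Every candidate fails on at least one observation.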